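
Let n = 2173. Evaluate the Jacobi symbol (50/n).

-1

Pull out 2: since 2173 ≡ 5 (mod 8), (2/2173) = -1.
Reciprocity: 25 ≡ 1 and 2173 ≡ 1 (mod 4), so (25/2173) = +(2173/25).
Reduce top mod 25: now compute (23/25).
Reciprocity: 23 ≡ 3 and 25 ≡ 1 (mod 4), so (23/25) = +(25/23).
Reduce top mod 23: now compute (2/23).
Pull out 2: since 23 ≡ 7 (mod 8), (2/23) = +1.
Reached (1/23) = 1. Collecting the sign flips along the way, the symbol is -1.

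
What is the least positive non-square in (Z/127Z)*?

(2/127) = +1, so 2 is a residue.
(3/127) = −1, so 3 is the smallest positive non-residue mod 127.

3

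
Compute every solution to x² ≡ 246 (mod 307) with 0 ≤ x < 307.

Since 307 ≡ 3 (mod 4), a square root of 246 is 246^((307+1)/4) = 246^77 mod 307.
Repeated squaring: 246^2≡37, 246^4≡141, 246^8≡233, 246^16≡257, 246^32≡44, 246^64≡94 (mod 307).
246^77 = 246^(64+8+4+1) ≡ 89 (mod 307).
Check: 89² = 7921 ≡ 246 (mod 307). The two roots are 89 and 218.

89, 218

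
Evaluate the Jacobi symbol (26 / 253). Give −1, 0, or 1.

1

Pull out 2: since 253 ≡ 5 (mod 8), (2/253) = -1.
Reciprocity: 13 ≡ 1 and 253 ≡ 1 (mod 4), so (13/253) = +(253/13).
Reduce top mod 13: now compute (6/13).
Pull out 2: since 13 ≡ 5 (mod 8), (2/13) = -1.
Reciprocity: 3 ≡ 3 and 13 ≡ 1 (mod 4), so (3/13) = +(13/3).
Reduce top mod 3: now compute (1/3).
Reached (1/3) = 1. Collecting the sign flips along the way, the symbol is +1.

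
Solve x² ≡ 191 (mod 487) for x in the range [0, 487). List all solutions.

Since 487 ≡ 3 (mod 4), a square root of 191 is 191^((487+1)/4) = 191^122 mod 487.
Repeated squaring: 191^2≡443, 191^4≡475, 191^8≡144, 191^16≡282, 191^32≡143, 191^64≡482 (mod 487).
191^122 = 191^(64+32+16+8+2) ≡ 60 (mod 487).
Check: 60² = 3600 ≡ 191 (mod 487). The two roots are 60 and 427.

60, 427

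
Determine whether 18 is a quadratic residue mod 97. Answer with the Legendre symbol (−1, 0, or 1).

1

Pull out 2: since 97 ≡ 1 (mod 8), (2/97) = +1.
Reciprocity: 9 ≡ 1 and 97 ≡ 1 (mod 4), so (9/97) = +(97/9).
Reduce top mod 9: now compute (7/9).
Reciprocity: 7 ≡ 3 and 9 ≡ 1 (mod 4), so (7/9) = +(9/7).
Reduce top mod 7: now compute (2/7).
Pull out 2: since 7 ≡ 7 (mod 8), (2/7) = +1.
Reached (1/7) = 1. Collecting the sign flips along the way, the symbol is +1.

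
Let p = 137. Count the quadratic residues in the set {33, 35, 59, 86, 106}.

1

(33/137) = -1 → non-residue.
(35/137) = -1 → non-residue.
(59/137) = +1 → QR.
(86/137) = -1 → non-residue.
(106/137) = -1 → non-residue.
Total quadratic residues among the 5: 1.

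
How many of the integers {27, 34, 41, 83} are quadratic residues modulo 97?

1

(27/97) = +1 → QR.
(34/97) = -1 → non-residue.
(41/97) = -1 → non-residue.
(83/97) = -1 → non-residue.
Total quadratic residues among the 4: 1.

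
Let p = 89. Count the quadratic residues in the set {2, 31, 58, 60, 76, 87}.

(2/89) = +1 → QR.
(31/89) = -1 → non-residue.
(58/89) = -1 → non-residue.
(60/89) = -1 → non-residue.
(76/89) = -1 → non-residue.
(87/89) = +1 → QR.
Total quadratic residues among the 6: 2.

2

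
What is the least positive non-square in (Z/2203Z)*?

(2/2203) = −1, so 2 is the smallest positive non-residue mod 2203.

2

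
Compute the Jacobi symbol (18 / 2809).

1

Pull out 2: since 2809 ≡ 1 (mod 8), (2/2809) = +1.
Reciprocity: 9 ≡ 1 and 2809 ≡ 1 (mod 4), so (9/2809) = +(2809/9).
Reduce top mod 9: now compute (1/9).
Reached (1/9) = 1. Collecting the sign flips along the way, the symbol is +1.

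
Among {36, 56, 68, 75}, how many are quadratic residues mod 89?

2

(36/89) = +1 → QR.
(56/89) = -1 → non-residue.
(68/89) = +1 → QR.
(75/89) = -1 → non-residue.
Total quadratic residues among the 4: 2.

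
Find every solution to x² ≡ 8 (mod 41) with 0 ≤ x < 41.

7, 34

41 ≡ 1 (mod 4), so we find a root by search.
Trying successive values, 7² = 49 ≡ 8 (mod 41). The other root is 41 − 7 = 34.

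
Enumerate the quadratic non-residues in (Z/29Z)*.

Square k = 1,…,14 (k and 29−k give the same square):
1²=1, 2²=4, 3²=9, 4²=16, 5²=25, 6²≡7, 7²≡20, 8²≡6, 9²≡23, 10²≡13, 11²≡5, 12²≡28, 13²≡24, 14²≡22 (mod 29).
The residues are {1, 4, 5, 6, 7, 9, 13, 16, 20, 22, 23, 24, 25, 28}; the non-residues are the remaining 14 nonzero classes.

2 3 8 10 11 12 14 15 17 18 19 21 26 27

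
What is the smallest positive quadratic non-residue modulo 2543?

5

(2/2543) = +1, so 2 is a residue.
(3/2543) = +1, so 3 is a residue.
(4/2543) = +1, so 4 is a residue.
(5/2543) = −1, so 5 is the smallest positive non-residue mod 2543.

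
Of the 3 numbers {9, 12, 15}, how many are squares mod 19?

1

(9/19) = +1 → QR.
(12/19) = -1 → non-residue.
(15/19) = -1 → non-residue.
Total quadratic residues among the 3: 1.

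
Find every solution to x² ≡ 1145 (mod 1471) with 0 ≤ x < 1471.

Since 1471 ≡ 3 (mod 4), a square root of 1145 is 1145^((1471+1)/4) = 1145^368 mod 1471.
Repeated squaring: 1145^2≡364, 1145^4≡106, 1145^8≡939, 1145^16≡592, 1145^32≡366, 1145^64≡95, 1145^128≡199, 1145^256≡1355 (mod 1471).
1145^368 = 1145^(256+64+32+16) ≡ 289 (mod 1471).
Check: 289² = 83521 ≡ 1145 (mod 1471). The two roots are 289 and 1182.

289, 1182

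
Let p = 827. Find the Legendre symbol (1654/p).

0

First reduce: 1654 ≡ 0 (mod 827).
Top reduces to 0: gcd > 1, so the symbol is 0.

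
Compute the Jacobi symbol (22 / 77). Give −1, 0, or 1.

Pull out 2: since 77 ≡ 5 (mod 8), (2/77) = -1.
Reciprocity: 11 ≡ 3 and 77 ≡ 1 (mod 4), so (11/77) = +(77/11).
Reduce top mod 11: now compute (0/11).
Top reduces to 0: gcd > 1, so the symbol is 0.

0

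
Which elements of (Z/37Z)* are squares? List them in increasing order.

1, 3, 4, 7, 9, 10, 11, 12, 16, 21, 25, 26, 27, 28, 30, 33, 34, 36

Square k = 1,…,18 (k and 37−k give the same square):
1²=1, 2²=4, 3²=9, 4²=16, 5²=25, 6²=36, 7²≡12, 8²≡27, 9²≡7, 10²≡26, 11²≡10, 12²≡33, 13²≡21, 14²≡11, 15²≡3, 16²≡34, 17²≡30, 18²≡28 (mod 37).
So the quadratic residues mod 37 are {1, 3, 4, 7, 9, 10, 11, 12, 16, 21, 25, 26, 27, 28, 30, 33, 34, 36}.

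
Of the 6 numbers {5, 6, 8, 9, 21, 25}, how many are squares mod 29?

4

(5/29) = +1 → QR.
(6/29) = +1 → QR.
(8/29) = -1 → non-residue.
(9/29) = +1 → QR.
(21/29) = -1 → non-residue.
(25/29) = +1 → QR.
Total quadratic residues among the 6: 4.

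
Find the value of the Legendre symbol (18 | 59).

-1

Pull out 2: since 59 ≡ 3 (mod 8), (2/59) = -1.
Reciprocity: 9 ≡ 1 and 59 ≡ 3 (mod 4), so (9/59) = +(59/9).
Reduce top mod 9: now compute (5/9).
Reciprocity: 5 ≡ 1 and 9 ≡ 1 (mod 4), so (5/9) = +(9/5).
Reduce top mod 5: now compute (4/5).
Pull out 2^2: since 5 ≡ 5 (mod 8), (2/5) = -1, so (2/5)^2 = +1.
Reached (1/5) = 1. Collecting the sign flips along the way, the symbol is -1.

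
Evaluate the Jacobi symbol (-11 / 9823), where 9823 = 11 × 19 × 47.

First reduce: -11 ≡ 9812 (mod 9823).
Pull out 2^2: since 9823 ≡ 7 (mod 8), (2/9823) = +1, so (2/9823)^2 = +1.
Reciprocity: 2453 ≡ 1 and 9823 ≡ 3 (mod 4), so (2453/9823) = +(9823/2453).
Reduce top mod 2453: now compute (11/2453).
Reciprocity: 11 ≡ 3 and 2453 ≡ 1 (mod 4), so (11/2453) = +(2453/11).
Reduce top mod 11: now compute (0/11).
Top reduces to 0: gcd > 1, so the symbol is 0.

0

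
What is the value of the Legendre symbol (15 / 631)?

Euler's criterion: (15/631) ≡ 15^315 (mod 631).
15^2 ≡ 225 (mod 631)
15^4 ≡ 145 (mod 631)
15^8 ≡ 202 (mod 631)
15^16 ≡ 420 (mod 631)
15^32 ≡ 351 (mod 631)
15^64 ≡ 156 (mod 631)
15^128 ≡ 358 (mod 631)
15^256 ≡ 71 (mod 631)
15^315 = 15^(256+32+16+8+2+1) ≡ 630 (mod 631).
Result is 630 ≡ −1, so (15/631) = −1.

-1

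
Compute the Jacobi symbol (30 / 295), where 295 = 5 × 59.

Pull out 2: since 295 ≡ 7 (mod 8), (2/295) = +1.
Reciprocity: 15 ≡ 3 and 295 ≡ 3 (mod 4), so (15/295) = −(295/15).
Reduce top mod 15: now compute (10/15).
Pull out 2: since 15 ≡ 7 (mod 8), (2/15) = +1.
Reciprocity: 5 ≡ 1 and 15 ≡ 3 (mod 4), so (5/15) = +(15/5).
Reduce top mod 5: now compute (0/5).
Top reduces to 0: gcd > 1, so the symbol is 0.

0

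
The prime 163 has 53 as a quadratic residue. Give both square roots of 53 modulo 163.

Since 163 ≡ 3 (mod 4), a square root of 53 is 53^((163+1)/4) = 53^41 mod 163.
Repeated squaring: 53^2≡38, 53^4≡140, 53^8≡40, 53^16≡133, 53^32≡85 (mod 163).
53^41 = 53^(32+8+1) ≡ 85 (mod 163).
Check: 85² = 7225 ≡ 53 (mod 163). The two roots are 78 and 85.

78, 85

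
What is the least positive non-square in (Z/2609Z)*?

3

(2/2609) = +1, so 2 is a residue.
(3/2609) = −1, so 3 is the smallest positive non-residue mod 2609.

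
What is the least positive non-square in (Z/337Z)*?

5

(2/337) = +1, so 2 is a residue.
(3/337) = +1, so 3 is a residue.
(4/337) = +1, so 4 is a residue.
(5/337) = −1, so 5 is the smallest positive non-residue mod 337.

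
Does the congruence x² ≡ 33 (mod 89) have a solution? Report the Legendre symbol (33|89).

Reciprocity: 33 ≡ 1 and 89 ≡ 1 (mod 4), so (33/89) = +(89/33).
Reduce top mod 33: now compute (23/33).
Reciprocity: 23 ≡ 3 and 33 ≡ 1 (mod 4), so (23/33) = +(33/23).
Reduce top mod 23: now compute (10/23).
Pull out 2: since 23 ≡ 7 (mod 8), (2/23) = +1.
Reciprocity: 5 ≡ 1 and 23 ≡ 3 (mod 4), so (5/23) = +(23/5).
Reduce top mod 5: now compute (3/5).
Reciprocity: 3 ≡ 3 and 5 ≡ 1 (mod 4), so (3/5) = +(5/3).
Reduce top mod 3: now compute (2/3).
Pull out 2: since 3 ≡ 3 (mod 8), (2/3) = -1.
Reached (1/3) = 1. Collecting the sign flips along the way, the symbol is -1.

-1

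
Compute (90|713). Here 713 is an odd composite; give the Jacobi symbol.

-1

Pull out 2: since 713 ≡ 1 (mod 8), (2/713) = +1.
Reciprocity: 45 ≡ 1 and 713 ≡ 1 (mod 4), so (45/713) = +(713/45).
Reduce top mod 45: now compute (38/45).
Pull out 2: since 45 ≡ 5 (mod 8), (2/45) = -1.
Reciprocity: 19 ≡ 3 and 45 ≡ 1 (mod 4), so (19/45) = +(45/19).
Reduce top mod 19: now compute (7/19).
Reciprocity: 7 ≡ 3 and 19 ≡ 3 (mod 4), so (7/19) = −(19/7).
Reduce top mod 7: now compute (5/7).
Reciprocity: 5 ≡ 1 and 7 ≡ 3 (mod 4), so (5/7) = +(7/5).
Reduce top mod 5: now compute (2/5).
Pull out 2: since 5 ≡ 5 (mod 8), (2/5) = -1.
Reached (1/5) = 1. Collecting the sign flips along the way, the symbol is -1.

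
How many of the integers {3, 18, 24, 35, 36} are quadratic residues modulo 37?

(3/37) = +1 → QR.
(18/37) = -1 → non-residue.
(24/37) = -1 → non-residue.
(35/37) = -1 → non-residue.
(36/37) = +1 → QR.
Total quadratic residues among the 5: 2.

2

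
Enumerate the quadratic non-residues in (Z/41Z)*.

3, 6, 7, 11, 12, 13, 14, 15, 17, 19, 22, 24, 26, 27, 28, 29, 30, 34, 35, 38

Square k = 1,…,20 (k and 41−k give the same square):
1²=1, 2²=4, 3²=9, 4²=16, 5²=25, 6²=36, 7²≡8, 8²≡23, 9²≡40, 10²≡18, 11²≡39, 12²≡21, 13²≡5, 14²≡32, 15²≡20, 16²≡10, 17²≡2, 18²≡37, 19²≡33, 20²≡31 (mod 41).
The residues are {1, 2, 4, 5, 8, 9, 10, 16, 18, 20, 21, 23, 25, 31, 32, 33, 36, 37, 39, 40}; the non-residues are the remaining 20 nonzero classes.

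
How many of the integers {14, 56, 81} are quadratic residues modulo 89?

1

(14/89) = -1 → non-residue.
(56/89) = -1 → non-residue.
(81/89) = +1 → QR.
Total quadratic residues among the 3: 1.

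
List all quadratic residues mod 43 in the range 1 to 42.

Square k = 1,…,21 (k and 43−k give the same square):
1²=1, 2²=4, 3²=9, 4²=16, 5²=25, 6²=36, 7²≡6, 8²≡21, 9²≡38, 10²≡14, 11²≡35, 12²≡15, 13²≡40, 14²≡24, 15²≡10, 16²≡41, 17²≡31, 18²≡23, 19²≡17, 20²≡13, 21²≡11 (mod 43).
So the quadratic residues mod 43 are {1, 4, 6, 9, 10, 11, 13, 14, 15, 16, 17, 21, 23, 24, 25, 31, 35, 36, 38, 40, 41}.

1, 4, 6, 9, 10, 11, 13, 14, 15, 16, 17, 21, 23, 24, 25, 31, 35, 36, 38, 40, 41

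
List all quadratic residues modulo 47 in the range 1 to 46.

Square k = 1,…,23 (k and 47−k give the same square):
1²=1, 2²=4, 3²=9, 4²=16, 5²=25, 6²=36, 7²≡2, 8²≡17, 9²≡34, 10²≡6, 11²≡27, 12²≡3, 13²≡28, 14²≡8, 15²≡37, 16²≡21, 17²≡7, 18²≡42, 19²≡32, 20²≡24, 21²≡18, 22²≡14, 23²≡12 (mod 47).
So the quadratic residues mod 47 are {1, 2, 3, 4, 6, 7, 8, 9, 12, 14, 16, 17, 18, 21, 24, 25, 27, 28, 32, 34, 36, 37, 42}.

1,2,3,4,6,7,8,9,12,14,16,17,18,21,24,25,27,28,32,34,36,37,42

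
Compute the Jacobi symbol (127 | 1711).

-1

Reciprocity: 127 ≡ 3 and 1711 ≡ 3 (mod 4), so (127/1711) = −(1711/127).
Reduce top mod 127: now compute (60/127).
Pull out 2^2: since 127 ≡ 7 (mod 8), (2/127) = +1, so (2/127)^2 = +1.
Reciprocity: 15 ≡ 3 and 127 ≡ 3 (mod 4), so (15/127) = −(127/15).
Reduce top mod 15: now compute (7/15).
Reciprocity: 7 ≡ 3 and 15 ≡ 3 (mod 4), so (7/15) = −(15/7).
Reduce top mod 7: now compute (1/7).
Reached (1/7) = 1. Collecting the sign flips along the way, the symbol is -1.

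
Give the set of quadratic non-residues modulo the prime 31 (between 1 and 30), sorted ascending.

3, 6, 11, 12, 13, 15, 17, 21, 22, 23, 24, 26, 27, 29, 30

Square k = 1,…,15 (k and 31−k give the same square):
1²=1, 2²=4, 3²=9, 4²=16, 5²=25, 6²≡5, 7²≡18, 8²≡2, 9²≡19, 10²≡7, 11²≡28, 12²≡20, 13²≡14, 14²≡10, 15²≡8 (mod 31).
The residues are {1, 2, 4, 5, 7, 8, 9, 10, 14, 16, 18, 19, 20, 25, 28}; the non-residues are the remaining 15 nonzero classes.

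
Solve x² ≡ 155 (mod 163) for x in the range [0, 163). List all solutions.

Since 163 ≡ 3 (mod 4), a square root of 155 is 155^((163+1)/4) = 155^41 mod 163.
Repeated squaring: 155^2≡64, 155^4≡21, 155^8≡115, 155^16≡22, 155^32≡158 (mod 163).
155^41 = 155^(32+8+1) ≡ 36 (mod 163).
Check: 36² = 1296 ≡ 155 (mod 163). The two roots are 36 and 127.

36, 127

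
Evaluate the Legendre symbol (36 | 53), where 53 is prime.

1

Pull out 2^2: since 53 ≡ 5 (mod 8), (2/53) = -1, so (2/53)^2 = +1.
Reciprocity: 9 ≡ 1 and 53 ≡ 1 (mod 4), so (9/53) = +(53/9).
Reduce top mod 9: now compute (8/9).
Pull out 2^3: since 9 ≡ 1 (mod 8), (2/9) = +1, so (2/9)^3 = +1.
Reached (1/9) = 1. Collecting the sign flips along the way, the symbol is +1.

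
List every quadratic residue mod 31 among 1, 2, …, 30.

1, 2, 4, 5, 7, 8, 9, 10, 14, 16, 18, 19, 20, 25, 28

Square k = 1,…,15 (k and 31−k give the same square):
1²=1, 2²=4, 3²=9, 4²=16, 5²=25, 6²≡5, 7²≡18, 8²≡2, 9²≡19, 10²≡7, 11²≡28, 12²≡20, 13²≡14, 14²≡10, 15²≡8 (mod 31).
So the quadratic residues mod 31 are {1, 2, 4, 5, 7, 8, 9, 10, 14, 16, 18, 19, 20, 25, 28}.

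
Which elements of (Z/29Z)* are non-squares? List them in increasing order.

2 3 8 10 11 12 14 15 17 18 19 21 26 27

Square k = 1,…,14 (k and 29−k give the same square):
1²=1, 2²=4, 3²=9, 4²=16, 5²=25, 6²≡7, 7²≡20, 8²≡6, 9²≡23, 10²≡13, 11²≡5, 12²≡28, 13²≡24, 14²≡22 (mod 29).
The residues are {1, 4, 5, 6, 7, 9, 13, 16, 20, 22, 23, 24, 25, 28}; the non-residues are the remaining 14 nonzero classes.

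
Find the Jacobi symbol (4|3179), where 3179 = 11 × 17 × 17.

Pull out 2^2: since 3179 ≡ 3 (mod 8), (2/3179) = -1, so (2/3179)^2 = +1.
Reached (1/3179) = 1. Collecting the sign flips along the way, the symbol is +1.

1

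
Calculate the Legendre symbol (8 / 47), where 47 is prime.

Euler's criterion: (8/47) ≡ 8^23 (mod 47).
8^2 ≡ 17 (mod 47)
8^4 ≡ 7 (mod 47)
8^8 ≡ 2 (mod 47)
8^16 ≡ 4 (mod 47)
8^23 = 8^(16+4+2+1) ≡ 1 (mod 47).
Result is 1, so (8/47) = 1.

1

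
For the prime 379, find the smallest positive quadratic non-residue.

(2/379) = −1, so 2 is the smallest positive non-residue mod 379.

2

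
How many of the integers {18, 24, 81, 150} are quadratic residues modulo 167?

4

(18/167) = +1 → QR.
(24/167) = +1 → QR.
(81/167) = +1 → QR.
(150/167) = +1 → QR.
Total quadratic residues among the 4: 4.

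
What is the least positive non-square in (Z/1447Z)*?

(2/1447) = +1, so 2 is a residue.
(3/1447) = −1, so 3 is the smallest positive non-residue mod 1447.

3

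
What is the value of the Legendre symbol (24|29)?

1

Pull out 2^3: since 29 ≡ 5 (mod 8), (2/29) = -1, so (2/29)^3 = -1.
Reciprocity: 3 ≡ 3 and 29 ≡ 1 (mod 4), so (3/29) = +(29/3).
Reduce top mod 3: now compute (2/3).
Pull out 2: since 3 ≡ 3 (mod 8), (2/3) = -1.
Reached (1/3) = 1. Collecting the sign flips along the way, the symbol is +1.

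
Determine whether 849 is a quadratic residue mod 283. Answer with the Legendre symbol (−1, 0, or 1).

First reduce: 849 ≡ 0 (mod 283).
Top reduces to 0: gcd > 1, so the symbol is 0.

0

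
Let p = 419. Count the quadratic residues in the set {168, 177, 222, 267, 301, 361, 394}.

3

(168/419) = -1 → non-residue.
(177/419) = +1 → QR.
(222/419) = -1 → non-residue.
(267/419) = -1 → non-residue.
(301/419) = +1 → QR.
(361/419) = +1 → QR.
(394/419) = -1 → non-residue.
Total quadratic residues among the 7: 3.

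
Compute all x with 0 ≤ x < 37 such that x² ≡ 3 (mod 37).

15, 22

37 ≡ 1 (mod 4), so we find a root by search.
Trying successive values, 15² = 225 ≡ 3 (mod 37). The other root is 37 − 15 = 22.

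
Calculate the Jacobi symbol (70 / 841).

Pull out 2: since 841 ≡ 1 (mod 8), (2/841) = +1.
Reciprocity: 35 ≡ 3 and 841 ≡ 1 (mod 4), so (35/841) = +(841/35).
Reduce top mod 35: now compute (1/35).
Reached (1/35) = 1. Collecting the sign flips along the way, the symbol is +1.

1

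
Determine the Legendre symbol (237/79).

First reduce: 237 ≡ 0 (mod 79).
Top reduces to 0: gcd > 1, so the symbol is 0.

0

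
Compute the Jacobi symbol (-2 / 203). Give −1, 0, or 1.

1

First reduce: -2 ≡ 201 (mod 203).
Reciprocity: 201 ≡ 1 and 203 ≡ 3 (mod 4), so (201/203) = +(203/201).
Reduce top mod 201: now compute (2/201).
Pull out 2: since 201 ≡ 1 (mod 8), (2/201) = +1.
Reached (1/201) = 1. Collecting the sign flips along the way, the symbol is +1.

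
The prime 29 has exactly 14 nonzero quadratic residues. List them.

Square k = 1,…,14 (k and 29−k give the same square):
1²=1, 2²=4, 3²=9, 4²=16, 5²=25, 6²≡7, 7²≡20, 8²≡6, 9²≡23, 10²≡13, 11²≡5, 12²≡28, 13²≡24, 14²≡22 (mod 29).
So the quadratic residues mod 29 are {1, 4, 5, 6, 7, 9, 13, 16, 20, 22, 23, 24, 25, 28}.

1,4,5,6,7,9,13,16,20,22,23,24,25,28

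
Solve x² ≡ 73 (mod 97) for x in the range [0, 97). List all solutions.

97 ≡ 1 (mod 4), so we find a root by search.
Trying successive values, 48² = 2304 ≡ 73 (mod 97). The other root is 97 − 48 = 49.

48, 49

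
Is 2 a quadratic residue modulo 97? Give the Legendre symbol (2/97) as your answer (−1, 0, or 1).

1

Pull out 2: since 97 ≡ 1 (mod 8), (2/97) = +1.
Reached (1/97) = 1. Collecting the sign flips along the way, the symbol is +1.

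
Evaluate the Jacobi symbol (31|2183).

Reciprocity: 31 ≡ 3 and 2183 ≡ 3 (mod 4), so (31/2183) = −(2183/31).
Reduce top mod 31: now compute (13/31).
Reciprocity: 13 ≡ 1 and 31 ≡ 3 (mod 4), so (13/31) = +(31/13).
Reduce top mod 13: now compute (5/13).
Reciprocity: 5 ≡ 1 and 13 ≡ 1 (mod 4), so (5/13) = +(13/5).
Reduce top mod 5: now compute (3/5).
Reciprocity: 3 ≡ 3 and 5 ≡ 1 (mod 4), so (3/5) = +(5/3).
Reduce top mod 3: now compute (2/3).
Pull out 2: since 3 ≡ 3 (mod 8), (2/3) = -1.
Reached (1/3) = 1. Collecting the sign flips along the way, the symbol is +1.

1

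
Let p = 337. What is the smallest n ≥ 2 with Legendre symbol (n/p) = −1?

5

(2/337) = +1, so 2 is a residue.
(3/337) = +1, so 3 is a residue.
(4/337) = +1, so 4 is a residue.
(5/337) = −1, so 5 is the smallest positive non-residue mod 337.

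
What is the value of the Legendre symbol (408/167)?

-1

First reduce: 408 ≡ 74 (mod 167).
Pull out 2: since 167 ≡ 7 (mod 8), (2/167) = +1.
Reciprocity: 37 ≡ 1 and 167 ≡ 3 (mod 4), so (37/167) = +(167/37).
Reduce top mod 37: now compute (19/37).
Reciprocity: 19 ≡ 3 and 37 ≡ 1 (mod 4), so (19/37) = +(37/19).
Reduce top mod 19: now compute (18/19).
Pull out 2: since 19 ≡ 3 (mod 8), (2/19) = -1.
Reciprocity: 9 ≡ 1 and 19 ≡ 3 (mod 4), so (9/19) = +(19/9).
Reduce top mod 9: now compute (1/9).
Reached (1/9) = 1. Collecting the sign flips along the way, the symbol is -1.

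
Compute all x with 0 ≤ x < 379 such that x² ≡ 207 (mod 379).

Since 379 ≡ 3 (mod 4), a square root of 207 is 207^((379+1)/4) = 207^95 mod 379.
Repeated squaring: 207^2≡22, 207^4≡105, 207^8≡34, 207^16≡19, 207^32≡361, 207^64≡324 (mod 379).
207^95 = 207^(64+16+8+4+2+1) ≡ 219 (mod 379).
Check: 219² = 47961 ≡ 207 (mod 379). The two roots are 160 and 219.

160, 219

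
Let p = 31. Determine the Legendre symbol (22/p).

Pull out 2: since 31 ≡ 7 (mod 8), (2/31) = +1.
Reciprocity: 11 ≡ 3 and 31 ≡ 3 (mod 4), so (11/31) = −(31/11).
Reduce top mod 11: now compute (9/11).
Reciprocity: 9 ≡ 1 and 11 ≡ 3 (mod 4), so (9/11) = +(11/9).
Reduce top mod 9: now compute (2/9).
Pull out 2: since 9 ≡ 1 (mod 8), (2/9) = +1.
Reached (1/9) = 1. Collecting the sign flips along the way, the symbol is -1.

-1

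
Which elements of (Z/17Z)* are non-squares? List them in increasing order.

3,5,6,7,10,11,12,14

Square k = 1,…,8 (k and 17−k give the same square):
1²=1, 2²=4, 3²=9, 4²=16, 5²≡8, 6²≡2, 7²≡15, 8²≡13 (mod 17).
The residues are {1, 2, 4, 8, 9, 13, 15, 16}; the non-residues are the remaining 8 nonzero classes.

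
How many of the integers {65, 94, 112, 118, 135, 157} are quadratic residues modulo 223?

(65/223) = +1 → QR.
(94/223) = +1 → QR.
(112/223) = +1 → QR.
(118/223) = -1 → non-residue.
(135/223) = +1 → QR.
(157/223) = -1 → non-residue.
Total quadratic residues among the 6: 4.

4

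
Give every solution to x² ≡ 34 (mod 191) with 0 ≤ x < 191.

Since 191 ≡ 3 (mod 4), a square root of 34 is 34^((191+1)/4) = 34^48 mod 191.
Repeated squaring: 34^2≡10, 34^4≡100, 34^8≡68, 34^16≡40, 34^32≡72 (mod 191).
34^48 = 34^(32+16) ≡ 15 (mod 191).
Check: 15² = 225 ≡ 34 (mod 191). The two roots are 15 and 176.

15, 176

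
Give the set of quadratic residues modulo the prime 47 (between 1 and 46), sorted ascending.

Square k = 1,…,23 (k and 47−k give the same square):
1²=1, 2²=4, 3²=9, 4²=16, 5²=25, 6²=36, 7²≡2, 8²≡17, 9²≡34, 10²≡6, 11²≡27, 12²≡3, 13²≡28, 14²≡8, 15²≡37, 16²≡21, 17²≡7, 18²≡42, 19²≡32, 20²≡24, 21²≡18, 22²≡14, 23²≡12 (mod 47).
So the quadratic residues mod 47 are {1, 2, 3, 4, 6, 7, 8, 9, 12, 14, 16, 17, 18, 21, 24, 25, 27, 28, 32, 34, 36, 37, 42}.

1,2,3,4,6,7,8,9,12,14,16,17,18,21,24,25,27,28,32,34,36,37,42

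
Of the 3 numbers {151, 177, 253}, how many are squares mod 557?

1

(151/557) = -1 → non-residue.
(177/557) = -1 → non-residue.
(253/557) = +1 → QR.
Total quadratic residues among the 3: 1.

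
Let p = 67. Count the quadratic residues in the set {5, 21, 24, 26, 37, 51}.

(5/67) = -1 → non-residue.
(21/67) = +1 → QR.
(24/67) = +1 → QR.
(26/67) = +1 → QR.
(37/67) = +1 → QR.
(51/67) = -1 → non-residue.
Total quadratic residues among the 6: 4.

4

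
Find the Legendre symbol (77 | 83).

Reciprocity: 77 ≡ 1 and 83 ≡ 3 (mod 4), so (77/83) = +(83/77).
Reduce top mod 77: now compute (6/77).
Pull out 2: since 77 ≡ 5 (mod 8), (2/77) = -1.
Reciprocity: 3 ≡ 3 and 77 ≡ 1 (mod 4), so (3/77) = +(77/3).
Reduce top mod 3: now compute (2/3).
Pull out 2: since 3 ≡ 3 (mod 8), (2/3) = -1.
Reached (1/3) = 1. Collecting the sign flips along the way, the symbol is +1.

1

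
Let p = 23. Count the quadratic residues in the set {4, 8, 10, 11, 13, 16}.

4

(4/23) = +1 → QR.
(8/23) = +1 → QR.
(10/23) = -1 → non-residue.
(11/23) = -1 → non-residue.
(13/23) = +1 → QR.
(16/23) = +1 → QR.
Total quadratic residues among the 6: 4.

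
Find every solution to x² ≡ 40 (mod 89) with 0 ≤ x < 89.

29, 60

89 ≡ 1 (mod 4), so we find a root by search.
Trying successive values, 29² = 841 ≡ 40 (mod 89). The other root is 89 − 29 = 60.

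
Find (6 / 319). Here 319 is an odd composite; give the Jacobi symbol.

Pull out 2: since 319 ≡ 7 (mod 8), (2/319) = +1.
Reciprocity: 3 ≡ 3 and 319 ≡ 3 (mod 4), so (3/319) = −(319/3).
Reduce top mod 3: now compute (1/3).
Reached (1/3) = 1. Collecting the sign flips along the way, the symbol is -1.

-1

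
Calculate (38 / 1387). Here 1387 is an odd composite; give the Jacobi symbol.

0

Pull out 2: since 1387 ≡ 3 (mod 8), (2/1387) = -1.
Reciprocity: 19 ≡ 3 and 1387 ≡ 3 (mod 4), so (19/1387) = −(1387/19).
Reduce top mod 19: now compute (0/19).
Top reduces to 0: gcd > 1, so the symbol is 0.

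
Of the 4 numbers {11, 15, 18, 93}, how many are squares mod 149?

(11/149) = -1 → non-residue.
(15/149) = -1 → non-residue.
(18/149) = -1 → non-residue.
(93/149) = -1 → non-residue.
Total quadratic residues among the 4: 0.

0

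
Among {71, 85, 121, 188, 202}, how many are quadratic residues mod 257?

(71/257) = -1 → non-residue.
(85/257) = -1 → non-residue.
(121/257) = +1 → QR.
(188/257) = -1 → non-residue.
(202/257) = -1 → non-residue.
Total quadratic residues among the 5: 1.

1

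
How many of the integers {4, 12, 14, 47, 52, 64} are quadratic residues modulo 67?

4

(4/67) = +1 → QR.
(12/67) = -1 → non-residue.
(14/67) = +1 → QR.
(47/67) = +1 → QR.
(52/67) = -1 → non-residue.
(64/67) = +1 → QR.
Total quadratic residues among the 6: 4.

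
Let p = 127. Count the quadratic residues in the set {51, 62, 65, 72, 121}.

(51/127) = -1 → non-residue.
(62/127) = +1 → QR.
(65/127) = -1 → non-residue.
(72/127) = +1 → QR.
(121/127) = +1 → QR.
Total quadratic residues among the 5: 3.

3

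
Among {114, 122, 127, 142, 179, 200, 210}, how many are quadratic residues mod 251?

(114/251) = +1 → QR.
(122/251) = +1 → QR.
(127/251) = -1 → non-residue.
(142/251) = +1 → QR.
(179/251) = +1 → QR.
(200/251) = -1 → non-residue.
(210/251) = -1 → non-residue.
Total quadratic residues among the 7: 4.

4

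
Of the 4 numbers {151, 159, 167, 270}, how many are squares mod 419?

1

(151/419) = +1 → QR.
(159/419) = -1 → non-residue.
(167/419) = -1 → non-residue.
(270/419) = -1 → non-residue.
Total quadratic residues among the 4: 1.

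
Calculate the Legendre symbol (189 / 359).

-1

Reciprocity: 189 ≡ 1 and 359 ≡ 3 (mod 4), so (189/359) = +(359/189).
Reduce top mod 189: now compute (170/189).
Pull out 2: since 189 ≡ 5 (mod 8), (2/189) = -1.
Reciprocity: 85 ≡ 1 and 189 ≡ 1 (mod 4), so (85/189) = +(189/85).
Reduce top mod 85: now compute (19/85).
Reciprocity: 19 ≡ 3 and 85 ≡ 1 (mod 4), so (19/85) = +(85/19).
Reduce top mod 19: now compute (9/19).
Reciprocity: 9 ≡ 1 and 19 ≡ 3 (mod 4), so (9/19) = +(19/9).
Reduce top mod 9: now compute (1/9).
Reached (1/9) = 1. Collecting the sign flips along the way, the symbol is -1.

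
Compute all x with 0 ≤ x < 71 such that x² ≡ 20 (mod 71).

Since 71 ≡ 3 (mod 4), a square root of 20 is 20^((71+1)/4) = 20^18 mod 71.
Repeated squaring: 20^2≡45, 20^4≡37, 20^8≡20, 20^16≡45 (mod 71).
20^18 = 20^(16+2) ≡ 37 (mod 71).
Check: 37² = 1369 ≡ 20 (mod 71). The two roots are 34 and 37.

34, 37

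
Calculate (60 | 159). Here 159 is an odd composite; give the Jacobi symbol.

Pull out 2^2: since 159 ≡ 7 (mod 8), (2/159) = +1, so (2/159)^2 = +1.
Reciprocity: 15 ≡ 3 and 159 ≡ 3 (mod 4), so (15/159) = −(159/15).
Reduce top mod 15: now compute (9/15).
Reciprocity: 9 ≡ 1 and 15 ≡ 3 (mod 4), so (9/15) = +(15/9).
Reduce top mod 9: now compute (6/9).
Pull out 2: since 9 ≡ 1 (mod 8), (2/9) = +1.
Reciprocity: 3 ≡ 3 and 9 ≡ 1 (mod 4), so (3/9) = +(9/3).
Reduce top mod 3: now compute (0/3).
Top reduces to 0: gcd > 1, so the symbol is 0.

0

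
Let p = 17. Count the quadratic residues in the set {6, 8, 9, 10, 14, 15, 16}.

(6/17) = -1 → non-residue.
(8/17) = +1 → QR.
(9/17) = +1 → QR.
(10/17) = -1 → non-residue.
(14/17) = -1 → non-residue.
(15/17) = +1 → QR.
(16/17) = +1 → QR.
Total quadratic residues among the 7: 4.

4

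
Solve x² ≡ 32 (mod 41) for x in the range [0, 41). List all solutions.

41 ≡ 1 (mod 4), so we find a root by search.
Trying successive values, 14² = 196 ≡ 32 (mod 41). The other root is 41 − 14 = 27.

14, 27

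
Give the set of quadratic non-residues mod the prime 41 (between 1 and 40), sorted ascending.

Square k = 1,…,20 (k and 41−k give the same square):
1²=1, 2²=4, 3²=9, 4²=16, 5²=25, 6²=36, 7²≡8, 8²≡23, 9²≡40, 10²≡18, 11²≡39, 12²≡21, 13²≡5, 14²≡32, 15²≡20, 16²≡10, 17²≡2, 18²≡37, 19²≡33, 20²≡31 (mod 41).
The residues are {1, 2, 4, 5, 8, 9, 10, 16, 18, 20, 21, 23, 25, 31, 32, 33, 36, 37, 39, 40}; the non-residues are the remaining 20 nonzero classes.

3,6,7,11,12,13,14,15,17,19,22,24,26,27,28,29,30,34,35,38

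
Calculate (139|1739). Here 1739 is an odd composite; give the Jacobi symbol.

Reciprocity: 139 ≡ 3 and 1739 ≡ 3 (mod 4), so (139/1739) = −(1739/139).
Reduce top mod 139: now compute (71/139).
Reciprocity: 71 ≡ 3 and 139 ≡ 3 (mod 4), so (71/139) = −(139/71).
Reduce top mod 71: now compute (68/71).
Pull out 2^2: since 71 ≡ 7 (mod 8), (2/71) = +1, so (2/71)^2 = +1.
Reciprocity: 17 ≡ 1 and 71 ≡ 3 (mod 4), so (17/71) = +(71/17).
Reduce top mod 17: now compute (3/17).
Reciprocity: 3 ≡ 3 and 17 ≡ 1 (mod 4), so (3/17) = +(17/3).
Reduce top mod 3: now compute (2/3).
Pull out 2: since 3 ≡ 3 (mod 8), (2/3) = -1.
Reached (1/3) = 1. Collecting the sign flips along the way, the symbol is -1.

-1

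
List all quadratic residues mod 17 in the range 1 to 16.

Square k = 1,…,8 (k and 17−k give the same square):
1²=1, 2²=4, 3²=9, 4²=16, 5²≡8, 6²≡2, 7²≡15, 8²≡13 (mod 17).
So the quadratic residues mod 17 are {1, 2, 4, 8, 9, 13, 15, 16}.

1, 2, 4, 8, 9, 13, 15, 16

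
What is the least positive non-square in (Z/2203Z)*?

2

(2/2203) = −1, so 2 is the smallest positive non-residue mod 2203.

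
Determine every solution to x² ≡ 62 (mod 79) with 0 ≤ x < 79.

33, 46

Since 79 ≡ 3 (mod 4), a square root of 62 is 62^((79+1)/4) = 62^20 mod 79.
Repeated squaring: 62^2≡52, 62^4≡18, 62^8≡8, 62^16≡64 (mod 79).
62^20 = 62^(16+4) ≡ 46 (mod 79).
Check: 46² = 2116 ≡ 62 (mod 79). The two roots are 33 and 46.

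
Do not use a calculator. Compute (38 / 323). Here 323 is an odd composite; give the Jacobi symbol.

Pull out 2: since 323 ≡ 3 (mod 8), (2/323) = -1.
Reciprocity: 19 ≡ 3 and 323 ≡ 3 (mod 4), so (19/323) = −(323/19).
Reduce top mod 19: now compute (0/19).
Top reduces to 0: gcd > 1, so the symbol is 0.

0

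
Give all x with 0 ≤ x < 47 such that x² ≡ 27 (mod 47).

Since 47 ≡ 3 (mod 4), a square root of 27 is 27^((47+1)/4) = 27^12 mod 47.
Repeated squaring: 27^2≡24, 27^4≡12, 27^8≡3 (mod 47).
27^12 = 27^(8+4) ≡ 36 (mod 47).
Check: 36² = 1296 ≡ 27 (mod 47). The two roots are 11 and 36.

11, 36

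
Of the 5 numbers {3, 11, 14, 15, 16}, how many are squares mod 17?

(3/17) = -1 → non-residue.
(11/17) = -1 → non-residue.
(14/17) = -1 → non-residue.
(15/17) = +1 → QR.
(16/17) = +1 → QR.
Total quadratic residues among the 5: 2.

2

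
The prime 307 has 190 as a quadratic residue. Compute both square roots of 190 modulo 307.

133, 174

Since 307 ≡ 3 (mod 4), a square root of 190 is 190^((307+1)/4) = 190^77 mod 307.
Repeated squaring: 190^2≡181, 190^4≡219, 190^8≡69, 190^16≡156, 190^32≡83, 190^64≡135 (mod 307).
190^77 = 190^(64+8+4+1) ≡ 133 (mod 307).
Check: 133² = 17689 ≡ 190 (mod 307). The two roots are 133 and 174.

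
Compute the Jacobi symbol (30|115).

Pull out 2: since 115 ≡ 3 (mod 8), (2/115) = -1.
Reciprocity: 15 ≡ 3 and 115 ≡ 3 (mod 4), so (15/115) = −(115/15).
Reduce top mod 15: now compute (10/15).
Pull out 2: since 15 ≡ 7 (mod 8), (2/15) = +1.
Reciprocity: 5 ≡ 1 and 15 ≡ 3 (mod 4), so (5/15) = +(15/5).
Reduce top mod 5: now compute (0/5).
Top reduces to 0: gcd > 1, so the symbol is 0.

0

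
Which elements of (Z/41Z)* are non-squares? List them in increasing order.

3,6,7,11,12,13,14,15,17,19,22,24,26,27,28,29,30,34,35,38

Square k = 1,…,20 (k and 41−k give the same square):
1²=1, 2²=4, 3²=9, 4²=16, 5²=25, 6²=36, 7²≡8, 8²≡23, 9²≡40, 10²≡18, 11²≡39, 12²≡21, 13²≡5, 14²≡32, 15²≡20, 16²≡10, 17²≡2, 18²≡37, 19²≡33, 20²≡31 (mod 41).
The residues are {1, 2, 4, 5, 8, 9, 10, 16, 18, 20, 21, 23, 25, 31, 32, 33, 36, 37, 39, 40}; the non-residues are the remaining 20 nonzero classes.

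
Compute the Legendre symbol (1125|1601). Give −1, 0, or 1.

Reciprocity: 1125 ≡ 1 and 1601 ≡ 1 (mod 4), so (1125/1601) = +(1601/1125).
Reduce top mod 1125: now compute (476/1125).
Pull out 2^2: since 1125 ≡ 5 (mod 8), (2/1125) = -1, so (2/1125)^2 = +1.
Reciprocity: 119 ≡ 3 and 1125 ≡ 1 (mod 4), so (119/1125) = +(1125/119).
Reduce top mod 119: now compute (54/119).
Pull out 2: since 119 ≡ 7 (mod 8), (2/119) = +1.
Reciprocity: 27 ≡ 3 and 119 ≡ 3 (mod 4), so (27/119) = −(119/27).
Reduce top mod 27: now compute (11/27).
Reciprocity: 11 ≡ 3 and 27 ≡ 3 (mod 4), so (11/27) = −(27/11).
Reduce top mod 11: now compute (5/11).
Reciprocity: 5 ≡ 1 and 11 ≡ 3 (mod 4), so (5/11) = +(11/5).
Reduce top mod 5: now compute (1/5).
Reached (1/5) = 1. Collecting the sign flips along the way, the symbol is +1.

1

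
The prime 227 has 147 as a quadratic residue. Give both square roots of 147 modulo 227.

Since 227 ≡ 3 (mod 4), a square root of 147 is 147^((227+1)/4) = 147^57 mod 227.
Repeated squaring: 147^2≡44, 147^4≡120, 147^8≡99, 147^16≡40, 147^32≡11 (mod 227).
147^57 = 147^(32+16+8+1) ≡ 104 (mod 227).
Check: 104² = 10816 ≡ 147 (mod 227). The two roots are 104 and 123.

104, 123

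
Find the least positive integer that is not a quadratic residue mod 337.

5

(2/337) = +1, so 2 is a residue.
(3/337) = +1, so 3 is a residue.
(4/337) = +1, so 4 is a residue.
(5/337) = −1, so 5 is the smallest positive non-residue mod 337.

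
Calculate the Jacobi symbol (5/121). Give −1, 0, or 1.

Reciprocity: 5 ≡ 1 and 121 ≡ 1 (mod 4), so (5/121) = +(121/5).
Reduce top mod 5: now compute (1/5).
Reached (1/5) = 1. Collecting the sign flips along the way, the symbol is +1.

1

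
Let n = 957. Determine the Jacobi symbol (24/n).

0

Pull out 2^3: since 957 ≡ 5 (mod 8), (2/957) = -1, so (2/957)^3 = -1.
Reciprocity: 3 ≡ 3 and 957 ≡ 1 (mod 4), so (3/957) = +(957/3).
Reduce top mod 3: now compute (0/3).
Top reduces to 0: gcd > 1, so the symbol is 0.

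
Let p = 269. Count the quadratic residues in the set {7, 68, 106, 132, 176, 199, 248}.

3

(7/269) = -1 → non-residue.
(68/269) = -1 → non-residue.
(106/269) = -1 → non-residue.
(132/269) = -1 → non-residue.
(176/269) = +1 → QR.
(199/269) = +1 → QR.
(248/269) = +1 → QR.
Total quadratic residues among the 7: 3.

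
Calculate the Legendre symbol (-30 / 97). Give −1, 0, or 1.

First reduce: -30 ≡ 67 (mod 97).
Reciprocity: 67 ≡ 3 and 97 ≡ 1 (mod 4), so (67/97) = +(97/67).
Reduce top mod 67: now compute (30/67).
Pull out 2: since 67 ≡ 3 (mod 8), (2/67) = -1.
Reciprocity: 15 ≡ 3 and 67 ≡ 3 (mod 4), so (15/67) = −(67/15).
Reduce top mod 15: now compute (7/15).
Reciprocity: 7 ≡ 3 and 15 ≡ 3 (mod 4), so (7/15) = −(15/7).
Reduce top mod 7: now compute (1/7).
Reached (1/7) = 1. Collecting the sign flips along the way, the symbol is -1.

-1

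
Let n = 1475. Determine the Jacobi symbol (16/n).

Pull out 2^4: since 1475 ≡ 3 (mod 8), (2/1475) = -1, so (2/1475)^4 = +1.
Reached (1/1475) = 1. Collecting the sign flips along the way, the symbol is +1.

1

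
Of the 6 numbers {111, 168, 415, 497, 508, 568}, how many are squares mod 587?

1

(111/587) = -1 → non-residue.
(168/587) = -1 → non-residue.
(415/587) = -1 → non-residue.
(497/587) = -1 → non-residue.
(508/587) = -1 → non-residue.
(568/587) = +1 → QR.
Total quadratic residues among the 6: 1.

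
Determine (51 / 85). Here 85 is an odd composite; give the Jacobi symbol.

Reciprocity: 51 ≡ 3 and 85 ≡ 1 (mod 4), so (51/85) = +(85/51).
Reduce top mod 51: now compute (34/51).
Pull out 2: since 51 ≡ 3 (mod 8), (2/51) = -1.
Reciprocity: 17 ≡ 1 and 51 ≡ 3 (mod 4), so (17/51) = +(51/17).
Reduce top mod 17: now compute (0/17).
Top reduces to 0: gcd > 1, so the symbol is 0.

0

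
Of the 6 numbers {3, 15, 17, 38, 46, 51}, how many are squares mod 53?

(3/53) = -1 → non-residue.
(15/53) = +1 → QR.
(17/53) = +1 → QR.
(38/53) = +1 → QR.
(46/53) = +1 → QR.
(51/53) = -1 → non-residue.
Total quadratic residues among the 6: 4.

4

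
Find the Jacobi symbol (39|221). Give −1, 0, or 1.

Reciprocity: 39 ≡ 3 and 221 ≡ 1 (mod 4), so (39/221) = +(221/39).
Reduce top mod 39: now compute (26/39).
Pull out 2: since 39 ≡ 7 (mod 8), (2/39) = +1.
Reciprocity: 13 ≡ 1 and 39 ≡ 3 (mod 4), so (13/39) = +(39/13).
Reduce top mod 13: now compute (0/13).
Top reduces to 0: gcd > 1, so the symbol is 0.

0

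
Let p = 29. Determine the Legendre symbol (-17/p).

-1

Euler's criterion: (-17/29) ≡ 12^14 (mod 29).
12^2 ≡ 28 (mod 29)
12^4 ≡ 1 (mod 29)
12^8 ≡ 1 (mod 29)
12^14 = 12^(8+4+2) ≡ 28 (mod 29).
Result is 28 ≡ −1, so (-17/29) = −1.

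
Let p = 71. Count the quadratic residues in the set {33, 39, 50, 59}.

(33/71) = -1 → non-residue.
(39/71) = -1 → non-residue.
(50/71) = +1 → QR.
(59/71) = -1 → non-residue.
Total quadratic residues among the 4: 1.

1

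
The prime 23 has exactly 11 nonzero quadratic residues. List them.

1,2,3,4,6,8,9,12,13,16,18

Square k = 1,…,11 (k and 23−k give the same square):
1²=1, 2²=4, 3²=9, 4²=16, 5²≡2, 6²≡13, 7²≡3, 8²≡18, 9²≡12, 10²≡8, 11²≡6 (mod 23).
So the quadratic residues mod 23 are {1, 2, 3, 4, 6, 8, 9, 12, 13, 16, 18}.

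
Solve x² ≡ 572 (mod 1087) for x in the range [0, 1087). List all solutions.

220, 867

Since 1087 ≡ 3 (mod 4), a square root of 572 is 572^((1087+1)/4) = 572^272 mod 1087.
Repeated squaring: 572^2≡1084, 572^4≡9, 572^8≡81, 572^16≡39, 572^32≡434, 572^64≡305, 572^128≡630, 572^256≡145 (mod 1087).
572^272 = 572^(256+16) ≡ 220 (mod 1087).
Check: 220² = 48400 ≡ 572 (mod 1087). The two roots are 220 and 867.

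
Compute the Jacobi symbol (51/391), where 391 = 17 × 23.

0

Reciprocity: 51 ≡ 3 and 391 ≡ 3 (mod 4), so (51/391) = −(391/51).
Reduce top mod 51: now compute (34/51).
Pull out 2: since 51 ≡ 3 (mod 8), (2/51) = -1.
Reciprocity: 17 ≡ 1 and 51 ≡ 3 (mod 4), so (17/51) = +(51/17).
Reduce top mod 17: now compute (0/17).
Top reduces to 0: gcd > 1, so the symbol is 0.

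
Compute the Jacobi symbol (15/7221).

Reciprocity: 15 ≡ 3 and 7221 ≡ 1 (mod 4), so (15/7221) = +(7221/15).
Reduce top mod 15: now compute (6/15).
Pull out 2: since 15 ≡ 7 (mod 8), (2/15) = +1.
Reciprocity: 3 ≡ 3 and 15 ≡ 3 (mod 4), so (3/15) = −(15/3).
Reduce top mod 3: now compute (0/3).
Top reduces to 0: gcd > 1, so the symbol is 0.

0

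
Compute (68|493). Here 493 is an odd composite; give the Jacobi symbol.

0

Pull out 2^2: since 493 ≡ 5 (mod 8), (2/493) = -1, so (2/493)^2 = +1.
Reciprocity: 17 ≡ 1 and 493 ≡ 1 (mod 4), so (17/493) = +(493/17).
Reduce top mod 17: now compute (0/17).
Top reduces to 0: gcd > 1, so the symbol is 0.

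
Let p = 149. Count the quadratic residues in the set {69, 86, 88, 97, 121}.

4

(69/149) = +1 → QR.
(86/149) = +1 → QR.
(88/149) = +1 → QR.
(97/149) = -1 → non-residue.
(121/149) = +1 → QR.
Total quadratic residues among the 5: 4.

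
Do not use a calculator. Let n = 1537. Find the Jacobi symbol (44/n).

-1

Pull out 2^2: since 1537 ≡ 1 (mod 8), (2/1537) = +1, so (2/1537)^2 = +1.
Reciprocity: 11 ≡ 3 and 1537 ≡ 1 (mod 4), so (11/1537) = +(1537/11).
Reduce top mod 11: now compute (8/11).
Pull out 2^3: since 11 ≡ 3 (mod 8), (2/11) = -1, so (2/11)^3 = -1.
Reached (1/11) = 1. Collecting the sign flips along the way, the symbol is -1.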